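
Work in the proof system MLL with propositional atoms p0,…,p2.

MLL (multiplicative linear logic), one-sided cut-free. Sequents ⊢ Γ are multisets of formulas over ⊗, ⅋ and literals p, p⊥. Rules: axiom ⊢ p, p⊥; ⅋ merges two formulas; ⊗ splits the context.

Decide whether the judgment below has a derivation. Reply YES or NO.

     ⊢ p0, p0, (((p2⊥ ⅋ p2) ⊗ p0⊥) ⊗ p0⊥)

Derivation (root first):
[⊗]  ⊢ p0, p0, (((p2⊥ ⅋ p2) ⊗ p0⊥) ⊗ p0⊥)
  [⊗]  ⊢ p0, ((p2⊥ ⅋ p2) ⊗ p0⊥)
    [⅋]  ⊢ (p2⊥ ⅋ p2)
      [Ax]  ⊢ p2, p2⊥
    [Ax]  ⊢ p0, p0⊥
  [Ax]  ⊢ p0, p0⊥

Result: YES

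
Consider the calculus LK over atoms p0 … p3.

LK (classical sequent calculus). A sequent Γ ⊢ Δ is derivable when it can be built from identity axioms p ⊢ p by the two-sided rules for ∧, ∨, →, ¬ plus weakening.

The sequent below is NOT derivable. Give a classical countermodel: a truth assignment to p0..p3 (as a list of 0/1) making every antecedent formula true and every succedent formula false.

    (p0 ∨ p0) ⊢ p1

Enumerate valuations to refute Γ ⊢ Δ:
  v=0000: Γ:[(p0 ∨ p0)=F] Δ:[p1=F] refutes=False
  v=0001: Γ:[(p0 ∨ p0)=F] Δ:[p1=F] refutes=False
  v=0010: Γ:[(p0 ∨ p0)=F] Δ:[p1=F] refutes=False
  v=0011: Γ:[(p0 ∨ p0)=F] Δ:[p1=F] refutes=False
  v=0100: Γ:[(p0 ∨ p0)=F] Δ:[p1=T] refutes=False
  v=0101: Γ:[(p0 ∨ p0)=F] Δ:[p1=T] refutes=False
  v=0110: Γ:[(p0 ∨ p0)=F] Δ:[p1=T] refutes=False
  v=0111: Γ:[(p0 ∨ p0)=F] Δ:[p1=T] refutes=False
  v=1000: Γ:[(p0 ∨ p0)=T] Δ:[p1=F] refutes=True  ← countermodel

Result: [1, 0, 0, 0]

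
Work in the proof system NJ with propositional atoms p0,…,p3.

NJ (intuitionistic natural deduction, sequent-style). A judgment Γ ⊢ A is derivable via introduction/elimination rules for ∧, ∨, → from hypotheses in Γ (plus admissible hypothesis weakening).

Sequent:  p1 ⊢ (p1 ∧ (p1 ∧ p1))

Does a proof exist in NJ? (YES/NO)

Proof tree:
[∧I] p1 ⊢ (p1 ∧ (p1 ∧ p1))
  [Ax] p1 ⊢ p1
  [∧I] p1 ⊢ (p1 ∧ p1)
    [Ax] p1 ⊢ p1
    [Ax] p1 ⊢ p1

Result: YES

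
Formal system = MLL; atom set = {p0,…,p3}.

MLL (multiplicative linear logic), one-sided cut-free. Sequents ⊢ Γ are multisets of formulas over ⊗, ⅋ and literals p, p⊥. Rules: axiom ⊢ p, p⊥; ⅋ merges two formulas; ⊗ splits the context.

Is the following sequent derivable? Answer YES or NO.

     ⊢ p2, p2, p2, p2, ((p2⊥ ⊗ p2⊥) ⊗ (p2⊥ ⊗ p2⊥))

Derivation trace:
[⊗]  ⊢ p2, p2, p2, p2, ((p2⊥ ⊗ p2⊥) ⊗ (p2⊥ ⊗ p2⊥))
  [⊗]  ⊢ p2, p2, (p2⊥ ⊗ p2⊥)
    [Ax]  ⊢ p2, p2⊥
    [Ax]  ⊢ p2, p2⊥
  [⊗]  ⊢ p2, p2, (p2⊥ ⊗ p2⊥)
    [Ax]  ⊢ p2, p2⊥
    [Ax]  ⊢ p2, p2⊥

Result: YES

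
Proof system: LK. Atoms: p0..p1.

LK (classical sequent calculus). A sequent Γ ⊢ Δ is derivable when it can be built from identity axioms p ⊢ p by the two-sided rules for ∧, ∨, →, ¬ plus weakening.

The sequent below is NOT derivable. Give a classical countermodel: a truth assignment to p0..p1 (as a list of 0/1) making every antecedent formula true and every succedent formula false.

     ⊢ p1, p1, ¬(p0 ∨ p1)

Search for a countermodel by truth-table:
  v=00: Γ:[] Δ:[p1=F, p1=F, ¬(p0 ∨ p1)=T] refutes=False
  v=01: Γ:[] Δ:[p1=T, p1=T, ¬(p0 ∨ p1)=F] refutes=False
  v=10: Γ:[] Δ:[p1=F, p1=F, ¬(p0 ∨ p1)=F] refutes=True  ← countermodel

Result: [1, 0]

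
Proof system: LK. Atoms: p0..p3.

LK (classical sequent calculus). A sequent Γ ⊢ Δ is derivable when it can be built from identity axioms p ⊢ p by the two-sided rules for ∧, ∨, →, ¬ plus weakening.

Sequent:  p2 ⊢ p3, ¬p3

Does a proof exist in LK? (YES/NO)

Proof tree:
[WL] p2 ⊢ p3, ¬p3
  [¬R]  ⊢ p3, ¬p3
    [Ax] p3 ⊢ p3

Result: YES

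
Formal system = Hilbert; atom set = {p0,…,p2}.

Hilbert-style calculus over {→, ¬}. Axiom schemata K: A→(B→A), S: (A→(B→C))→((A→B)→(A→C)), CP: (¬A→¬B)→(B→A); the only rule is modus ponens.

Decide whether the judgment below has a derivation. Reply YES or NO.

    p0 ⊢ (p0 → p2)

Search for a countermodel by truth-table:
  v=000: Γ:[p0=F] Δ:[(p0 → p2)=T] refutes=False
  v=001: Γ:[p0=F] Δ:[(p0 → p2)=T] refutes=False
  v=010: Γ:[p0=F] Δ:[(p0 → p2)=T] refutes=False
  v=011: Γ:[p0=F] Δ:[(p0 → p2)=T] refutes=False
  v=100: Γ:[p0=T] Δ:[(p0 → p2)=F] refutes=True  ← countermodel

Result: NO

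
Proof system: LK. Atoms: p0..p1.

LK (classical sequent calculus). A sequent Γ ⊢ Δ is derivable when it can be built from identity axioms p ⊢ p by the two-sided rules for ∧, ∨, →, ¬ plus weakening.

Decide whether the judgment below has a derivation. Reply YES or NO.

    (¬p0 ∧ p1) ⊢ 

Search for a countermodel by truth-table:
  v=00: Γ:[(¬p0 ∧ p1)=F] Δ:[] refutes=False
  v=01: Γ:[(¬p0 ∧ p1)=T] Δ:[] refutes=True  ← countermodel

Result: NO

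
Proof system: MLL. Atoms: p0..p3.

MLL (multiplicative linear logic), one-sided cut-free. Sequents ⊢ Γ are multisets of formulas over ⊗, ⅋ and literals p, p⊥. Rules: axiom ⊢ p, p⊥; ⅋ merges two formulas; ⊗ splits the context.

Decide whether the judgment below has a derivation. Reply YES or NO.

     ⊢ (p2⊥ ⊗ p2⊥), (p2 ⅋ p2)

Derivation (root first):
[⅋]  ⊢ (p2⊥ ⊗ p2⊥), (p2 ⅋ p2)
  [⊗]  ⊢ p2, p2, (p2⊥ ⊗ p2⊥)
    [Ax]  ⊢ p2, p2⊥
    [Ax]  ⊢ p2, p2⊥

Result: YES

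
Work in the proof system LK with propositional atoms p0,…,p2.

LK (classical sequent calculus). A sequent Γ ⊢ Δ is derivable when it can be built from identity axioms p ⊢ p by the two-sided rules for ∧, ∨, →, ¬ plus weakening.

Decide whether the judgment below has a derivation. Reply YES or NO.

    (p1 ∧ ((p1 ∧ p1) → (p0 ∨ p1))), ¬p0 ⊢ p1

Derivation trace:
[¬L] (p1 ∧ ((p1 ∧ p1) → (p0 ∨ p1))), ¬p0 ⊢ p1
  [∧L] (p1 ∧ ((p1 ∧ p1) → (p0 ∨ p1))) ⊢ p1, p0
    [→L] p1, ((p1 ∧ p1) → (p0 ∨ p1)) ⊢ p1, p0
      [∧R] p1 ⊢ (p1 ∧ p1)
        [Ax] p1 ⊢ p1
        [Ax] p1 ⊢ p1
      [∨L] (p0 ∨ p1) ⊢ p1, p0
        [Ax] p0 ⊢ p0
        [Ax] p1 ⊢ p1

Result: YES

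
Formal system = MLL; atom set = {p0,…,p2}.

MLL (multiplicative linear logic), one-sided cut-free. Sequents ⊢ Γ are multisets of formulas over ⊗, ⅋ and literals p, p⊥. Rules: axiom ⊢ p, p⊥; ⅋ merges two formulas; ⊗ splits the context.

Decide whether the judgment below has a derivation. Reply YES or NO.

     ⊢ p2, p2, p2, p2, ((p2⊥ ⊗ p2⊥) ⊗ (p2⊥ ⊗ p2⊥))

Proof tree:
[⊗]  ⊢ p2, p2, p2, p2, ((p2⊥ ⊗ p2⊥) ⊗ (p2⊥ ⊗ p2⊥))
  [⊗]  ⊢ p2, p2, (p2⊥ ⊗ p2⊥)
    [Ax]  ⊢ p2, p2⊥
    [Ax]  ⊢ p2, p2⊥
  [⊗]  ⊢ p2, p2, (p2⊥ ⊗ p2⊥)
    [Ax]  ⊢ p2, p2⊥
    [Ax]  ⊢ p2, p2⊥

Result: YES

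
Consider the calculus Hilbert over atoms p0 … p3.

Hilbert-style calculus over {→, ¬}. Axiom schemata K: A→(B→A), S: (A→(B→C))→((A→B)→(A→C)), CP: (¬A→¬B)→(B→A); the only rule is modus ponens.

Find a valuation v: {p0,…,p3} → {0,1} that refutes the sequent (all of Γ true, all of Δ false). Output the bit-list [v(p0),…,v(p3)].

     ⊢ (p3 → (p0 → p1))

Truth-table refutation:
  v=0000: Γ:[] Δ:[(p3 → (p0 → p1))=T] refutes=False
  v=0001: Γ:[] Δ:[(p3 → (p0 → p1))=T] refutes=False
  v=0010: Γ:[] Δ:[(p3 → (p0 → p1))=T] refutes=False
  v=0011: Γ:[] Δ:[(p3 → (p0 → p1))=T] refutes=False
  v=0100: Γ:[] Δ:[(p3 → (p0 → p1))=T] refutes=False
  v=0101: Γ:[] Δ:[(p3 → (p0 → p1))=T] refutes=False
  v=0110: Γ:[] Δ:[(p3 → (p0 → p1))=T] refutes=False
  v=0111: Γ:[] Δ:[(p3 → (p0 → p1))=T] refutes=False
  v=1000: Γ:[] Δ:[(p3 → (p0 → p1))=T] refutes=False
  v=1001: Γ:[] Δ:[(p3 → (p0 → p1))=F] refutes=True  ← countermodel

Result: [1, 0, 0, 1]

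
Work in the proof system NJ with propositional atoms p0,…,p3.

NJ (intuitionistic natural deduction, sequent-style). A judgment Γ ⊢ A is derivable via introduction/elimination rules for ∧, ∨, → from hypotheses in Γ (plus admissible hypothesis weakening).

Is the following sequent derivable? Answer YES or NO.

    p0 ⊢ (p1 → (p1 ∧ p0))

Derivation (root first):
[→I] p0 ⊢ (p1 → (p1 ∧ p0))
  [∧I] p1, p0 ⊢ (p1 ∧ p0)
    [Ax] p1 ⊢ p1
    [Ax] p0 ⊢ p0

Result: YES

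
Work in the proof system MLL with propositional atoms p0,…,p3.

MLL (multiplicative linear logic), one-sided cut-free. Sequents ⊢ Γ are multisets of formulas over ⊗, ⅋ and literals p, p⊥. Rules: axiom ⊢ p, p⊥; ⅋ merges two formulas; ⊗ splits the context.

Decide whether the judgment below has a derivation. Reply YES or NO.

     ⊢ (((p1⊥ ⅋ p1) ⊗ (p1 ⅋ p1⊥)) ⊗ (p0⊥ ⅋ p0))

Derivation (root first):
[⊗]  ⊢ (((p1⊥ ⅋ p1) ⊗ (p1 ⅋ p1⊥)) ⊗ (p0⊥ ⅋ p0))
  [⊗]  ⊢ ((p1⊥ ⅋ p1) ⊗ (p1 ⅋ p1⊥))
    [⅋]  ⊢ (p1⊥ ⅋ p1)
      [Ax]  ⊢ p1, p1⊥
    [⅋]  ⊢ (p1 ⅋ p1⊥)
      [Ax]  ⊢ p1, p1⊥
  [⅋]  ⊢ (p0⊥ ⅋ p0)
    [Ax]  ⊢ p0, p0⊥

Result: YES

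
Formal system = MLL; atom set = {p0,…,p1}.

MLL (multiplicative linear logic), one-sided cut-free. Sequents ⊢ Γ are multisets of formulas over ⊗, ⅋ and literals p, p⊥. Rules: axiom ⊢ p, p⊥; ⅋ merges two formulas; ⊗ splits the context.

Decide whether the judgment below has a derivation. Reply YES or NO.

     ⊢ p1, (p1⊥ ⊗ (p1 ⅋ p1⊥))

Proof tree:
[⊗]  ⊢ p1, (p1⊥ ⊗ (p1 ⅋ p1⊥))
  [Ax]  ⊢ p1, p1⊥
  [⅋]  ⊢ (p1 ⅋ p1⊥)
    [Ax]  ⊢ p1, p1⊥

Result: YES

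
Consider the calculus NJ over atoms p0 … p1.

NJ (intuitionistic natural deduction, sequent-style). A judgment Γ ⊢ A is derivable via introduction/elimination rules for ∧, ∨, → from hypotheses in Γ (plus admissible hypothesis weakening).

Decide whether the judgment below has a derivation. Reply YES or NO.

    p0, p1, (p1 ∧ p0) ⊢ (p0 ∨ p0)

Derivation (root first):
[∨I₁] p0, p1, (p1 ∧ p0) ⊢ (p0 ∨ p0)
  [Wk] p0, p1, (p1 ∧ p0) ⊢ p0
    [Wk] p0, p1 ⊢ p0
      [Ax] p0 ⊢ p0

Result: YES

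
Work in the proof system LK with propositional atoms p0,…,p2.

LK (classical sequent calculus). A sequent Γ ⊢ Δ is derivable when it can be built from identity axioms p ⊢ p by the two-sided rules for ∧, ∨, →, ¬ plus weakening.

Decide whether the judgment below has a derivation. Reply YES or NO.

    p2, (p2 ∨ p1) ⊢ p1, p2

Derivation trace:
[∨L] p2, (p2 ∨ p1) ⊢ p1, p2
  [WL] p2, p2 ⊢ p2
    [Ax] p2 ⊢ p2
  [Ax] p1 ⊢ p1

Result: YES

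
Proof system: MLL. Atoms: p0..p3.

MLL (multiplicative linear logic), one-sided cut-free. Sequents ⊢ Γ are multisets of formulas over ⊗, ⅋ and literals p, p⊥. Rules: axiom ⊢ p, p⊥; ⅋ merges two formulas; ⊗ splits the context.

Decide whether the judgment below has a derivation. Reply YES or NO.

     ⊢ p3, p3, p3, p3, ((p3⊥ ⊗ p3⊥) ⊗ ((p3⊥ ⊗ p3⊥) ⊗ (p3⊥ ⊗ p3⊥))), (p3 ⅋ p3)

Proof tree:
[⅋]  ⊢ p3, p3, p3, p3, ((p3⊥ ⊗ p3⊥) ⊗ ((p3⊥ ⊗ p3⊥) ⊗ (p3⊥ ⊗ p3⊥))), (p3 ⅋ p3)
  [⊗]  ⊢ p3, p3, p3, p3, p3, p3, ((p3⊥ ⊗ p3⊥) ⊗ ((p3⊥ ⊗ p3⊥) ⊗ (p3⊥ ⊗ p3⊥)))
    [⊗]  ⊢ p3, p3, (p3⊥ ⊗ p3⊥)
      [Ax]  ⊢ p3, p3⊥
      [Ax]  ⊢ p3, p3⊥
    [⊗]  ⊢ p3, p3, p3, p3, ((p3⊥ ⊗ p3⊥) ⊗ (p3⊥ ⊗ p3⊥))
      [⊗]  ⊢ p3, p3, (p3⊥ ⊗ p3⊥)
        [Ax]  ⊢ p3, p3⊥
        [Ax]  ⊢ p3, p3⊥
      [⊗]  ⊢ p3, p3, (p3⊥ ⊗ p3⊥)
        [Ax]  ⊢ p3, p3⊥
        [Ax]  ⊢ p3, p3⊥

Result: YES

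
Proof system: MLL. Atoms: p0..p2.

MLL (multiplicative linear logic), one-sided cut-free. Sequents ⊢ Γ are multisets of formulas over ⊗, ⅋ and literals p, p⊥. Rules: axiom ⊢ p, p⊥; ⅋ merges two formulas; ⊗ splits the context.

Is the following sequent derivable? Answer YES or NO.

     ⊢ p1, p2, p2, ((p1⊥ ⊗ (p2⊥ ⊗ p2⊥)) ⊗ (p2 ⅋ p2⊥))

Derivation (root first):
[⊗]  ⊢ p1, p2, p2, ((p1⊥ ⊗ (p2⊥ ⊗ p2⊥)) ⊗ (p2 ⅋ p2⊥))
  [⊗]  ⊢ p1, p2, p2, (p1⊥ ⊗ (p2⊥ ⊗ p2⊥))
    [Ax]  ⊢ p1, p1⊥
    [⊗]  ⊢ p2, p2, (p2⊥ ⊗ p2⊥)
      [Ax]  ⊢ p2, p2⊥
      [Ax]  ⊢ p2, p2⊥
  [⅋]  ⊢ (p2 ⅋ p2⊥)
    [Ax]  ⊢ p2, p2⊥

Result: YES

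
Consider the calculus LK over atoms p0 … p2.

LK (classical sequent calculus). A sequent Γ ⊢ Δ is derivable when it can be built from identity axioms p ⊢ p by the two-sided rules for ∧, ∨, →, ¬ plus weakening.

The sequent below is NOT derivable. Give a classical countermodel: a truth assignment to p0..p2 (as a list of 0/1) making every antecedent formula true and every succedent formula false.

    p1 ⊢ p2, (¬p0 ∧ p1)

Search for a countermodel by truth-table:
  v=000: Γ:[p1=F] Δ:[p2=F, (¬p0 ∧ p1)=F] refutes=False
  v=001: Γ:[p1=F] Δ:[p2=T, (¬p0 ∧ p1)=F] refutes=False
  v=010: Γ:[p1=T] Δ:[p2=F, (¬p0 ∧ p1)=T] refutes=False
  v=011: Γ:[p1=T] Δ:[p2=T, (¬p0 ∧ p1)=T] refutes=False
  v=100: Γ:[p1=F] Δ:[p2=F, (¬p0 ∧ p1)=F] refutes=False
  v=101: Γ:[p1=F] Δ:[p2=T, (¬p0 ∧ p1)=F] refutes=False
  v=110: Γ:[p1=T] Δ:[p2=F, (¬p0 ∧ p1)=F] refutes=True  ← countermodel

Result: [1, 1, 0]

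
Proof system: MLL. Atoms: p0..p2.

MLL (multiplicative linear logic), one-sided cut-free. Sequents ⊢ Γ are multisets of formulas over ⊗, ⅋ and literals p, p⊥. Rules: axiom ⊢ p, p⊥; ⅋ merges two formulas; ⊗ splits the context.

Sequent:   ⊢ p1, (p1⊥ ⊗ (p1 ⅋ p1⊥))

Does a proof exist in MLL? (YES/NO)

Proof tree:
[⊗]  ⊢ p1, (p1⊥ ⊗ (p1 ⅋ p1⊥))
  [Ax]  ⊢ p1, p1⊥
  [⅋]  ⊢ (p1 ⅋ p1⊥)
    [Ax]  ⊢ p1, p1⊥

Result: YES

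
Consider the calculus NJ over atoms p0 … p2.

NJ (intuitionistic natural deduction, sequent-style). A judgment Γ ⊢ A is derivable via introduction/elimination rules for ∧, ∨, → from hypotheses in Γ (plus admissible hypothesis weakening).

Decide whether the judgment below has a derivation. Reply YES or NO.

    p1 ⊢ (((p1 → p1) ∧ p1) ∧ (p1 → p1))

Proof tree:
[∧I] p1 ⊢ (((p1 → p1) ∧ p1) ∧ (p1 → p1))
  [∧I] p1 ⊢ ((p1 → p1) ∧ p1)
    [→I]  ⊢ (p1 → p1)
      [Ax] p1 ⊢ p1
    [Ax] p1 ⊢ p1
  [→I]  ⊢ (p1 → p1)
    [Ax] p1 ⊢ p1

Result: YES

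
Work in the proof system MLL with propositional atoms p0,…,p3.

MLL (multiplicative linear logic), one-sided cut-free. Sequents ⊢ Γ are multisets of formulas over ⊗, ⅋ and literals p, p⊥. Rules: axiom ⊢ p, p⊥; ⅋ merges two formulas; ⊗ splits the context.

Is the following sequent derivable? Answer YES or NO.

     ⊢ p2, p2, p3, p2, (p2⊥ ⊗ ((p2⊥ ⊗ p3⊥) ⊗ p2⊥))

Proof tree:
[⊗]  ⊢ p2, p2, p3, p2, (p2⊥ ⊗ ((p2⊥ ⊗ p3⊥) ⊗ p2⊥))
  [Ax]  ⊢ p2, p2⊥
  [⊗]  ⊢ p2, p3, p2, ((p2⊥ ⊗ p3⊥) ⊗ p2⊥)
    [⊗]  ⊢ p2, p3, (p2⊥ ⊗ p3⊥)
      [Ax]  ⊢ p2, p2⊥
      [Ax]  ⊢ p3, p3⊥
    [Ax]  ⊢ p2, p2⊥

Result: YES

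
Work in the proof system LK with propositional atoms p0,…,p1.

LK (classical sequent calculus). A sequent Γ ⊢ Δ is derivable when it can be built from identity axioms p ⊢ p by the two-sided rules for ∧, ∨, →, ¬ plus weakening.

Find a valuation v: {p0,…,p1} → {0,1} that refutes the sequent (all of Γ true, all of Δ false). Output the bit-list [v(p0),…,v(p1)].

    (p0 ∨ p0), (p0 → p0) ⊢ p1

Enumerate valuations to refute Γ ⊢ Δ:
  v=00: Γ:[(p0 ∨ p0)=F, (p0 → p0)=T] Δ:[p1=F] refutes=False
  v=01: Γ:[(p0 ∨ p0)=F, (p0 → p0)=T] Δ:[p1=T] refutes=False
  v=10: Γ:[(p0 ∨ p0)=T, (p0 → p0)=T] Δ:[p1=F] refutes=True  ← countermodel

Result: [1, 0]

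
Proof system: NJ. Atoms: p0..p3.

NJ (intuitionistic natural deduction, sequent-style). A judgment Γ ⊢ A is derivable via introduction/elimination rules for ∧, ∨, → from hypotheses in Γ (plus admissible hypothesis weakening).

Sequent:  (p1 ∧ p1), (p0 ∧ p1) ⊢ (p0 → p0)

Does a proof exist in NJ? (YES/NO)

Proof tree:
[Wk] (p1 ∧ p1), (p0 ∧ p1) ⊢ (p0 → p0)
  [Wk] (p1 ∧ p1) ⊢ (p0 → p0)
    [→I]  ⊢ (p0 → p0)
      [Ax] p0 ⊢ p0

Result: YES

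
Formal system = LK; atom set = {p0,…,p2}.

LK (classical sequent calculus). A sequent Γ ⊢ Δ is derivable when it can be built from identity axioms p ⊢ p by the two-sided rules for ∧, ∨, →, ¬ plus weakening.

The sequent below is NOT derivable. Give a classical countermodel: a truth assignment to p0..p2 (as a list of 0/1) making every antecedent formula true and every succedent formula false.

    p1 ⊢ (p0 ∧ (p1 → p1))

Truth-table refutation:
  v=000: Γ:[p1=F] Δ:[(p0 ∧ (p1 → p1))=F] refutes=False
  v=001: Γ:[p1=F] Δ:[(p0 ∧ (p1 → p1))=F] refutes=False
  v=010: Γ:[p1=T] Δ:[(p0 ∧ (p1 → p1))=F] refutes=True  ← countermodel

Result: [0, 1, 0]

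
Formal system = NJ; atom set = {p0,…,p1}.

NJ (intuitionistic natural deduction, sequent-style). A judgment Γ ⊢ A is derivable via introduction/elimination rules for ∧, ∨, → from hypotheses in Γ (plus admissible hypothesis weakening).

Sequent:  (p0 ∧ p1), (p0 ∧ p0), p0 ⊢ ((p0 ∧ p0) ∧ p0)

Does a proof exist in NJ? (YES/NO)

Proof tree:
[∧I] (p0 ∧ p1), (p0 ∧ p0), p0 ⊢ ((p0 ∧ p0) ∧ p0)
  [Wk] (p0 ∧ p1), p0, (p0 ∧ p0) ⊢ (p0 ∧ p0)
    [∧I] (p0 ∧ p1), p0 ⊢ (p0 ∧ p0)
      [Wk] p0, (p0 ∧ p1) ⊢ p0
        [Ax] p0 ⊢ p0
      [Ax] p0 ⊢ p0
  [Ax] p0 ⊢ p0

Result: YES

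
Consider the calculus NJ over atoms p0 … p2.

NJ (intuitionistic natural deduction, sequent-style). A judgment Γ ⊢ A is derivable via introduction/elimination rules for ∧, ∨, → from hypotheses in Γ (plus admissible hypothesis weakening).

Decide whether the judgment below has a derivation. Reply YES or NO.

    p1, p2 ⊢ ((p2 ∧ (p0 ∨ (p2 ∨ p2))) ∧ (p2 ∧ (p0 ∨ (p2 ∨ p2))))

Derivation (root first):
[∧I] p1, p2 ⊢ ((p2 ∧ (p0 ∨ (p2 ∨ p2))) ∧ (p2 ∧ (p0 ∨ (p2 ∨ p2))))
  [∧I] p1, p2 ⊢ (p2 ∧ (p0 ∨ (p2 ∨ p2)))
    [Wk] p2, p1 ⊢ p2
      [Ax] p2 ⊢ p2
    [∨I₂] p2 ⊢ (p0 ∨ (p2 ∨ p2))
      [∨I₂] p2 ⊢ (p2 ∨ p2)
        [Ax] p2 ⊢ p2
  [∧I] p1, p2 ⊢ (p2 ∧ (p0 ∨ (p2 ∨ p2)))
    [Wk] p2, p1 ⊢ p2
      [Ax] p2 ⊢ p2
    [∨I₂] p2 ⊢ (p0 ∨ (p2 ∨ p2))
      [∨I₂] p2 ⊢ (p2 ∨ p2)
        [Ax] p2 ⊢ p2

Result: YES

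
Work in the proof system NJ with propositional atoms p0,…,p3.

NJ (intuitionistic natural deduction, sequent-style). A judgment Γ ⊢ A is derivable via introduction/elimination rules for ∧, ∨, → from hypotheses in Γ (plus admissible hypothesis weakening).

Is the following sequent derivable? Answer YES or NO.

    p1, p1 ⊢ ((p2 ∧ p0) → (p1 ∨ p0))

Proof tree:
[Wk] p1, p1 ⊢ ((p2 ∧ p0) → (p1 ∨ p0))
  [→I] p1 ⊢ ((p2 ∧ p0) → (p1 ∨ p0))
    [∨I₁] p1, (p2 ∧ p0) ⊢ (p1 ∨ p0)
      [Wk] p1, (p2 ∧ p0) ⊢ p1
        [Ax] p1 ⊢ p1

Result: YES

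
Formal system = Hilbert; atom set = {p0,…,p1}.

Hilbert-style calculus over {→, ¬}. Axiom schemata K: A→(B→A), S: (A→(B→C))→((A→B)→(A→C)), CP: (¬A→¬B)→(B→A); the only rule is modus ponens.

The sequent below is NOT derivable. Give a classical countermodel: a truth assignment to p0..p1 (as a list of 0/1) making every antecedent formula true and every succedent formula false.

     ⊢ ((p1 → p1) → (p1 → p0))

Enumerate valuations to refute Γ ⊢ Δ:
  v=00: Γ:[] Δ:[((p1 → p1) → (p1 → p0))=T] refutes=False
  v=01: Γ:[] Δ:[((p1 → p1) → (p1 → p0))=F] refutes=True  ← countermodel

Result: [0, 1]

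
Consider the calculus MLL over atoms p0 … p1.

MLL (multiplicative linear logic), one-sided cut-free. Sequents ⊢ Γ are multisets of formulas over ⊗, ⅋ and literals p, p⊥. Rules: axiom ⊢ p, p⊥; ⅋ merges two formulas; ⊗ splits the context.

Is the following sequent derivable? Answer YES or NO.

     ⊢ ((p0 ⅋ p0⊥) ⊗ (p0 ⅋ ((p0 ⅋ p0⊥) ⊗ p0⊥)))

Proof tree:
[⊗]  ⊢ ((p0 ⅋ p0⊥) ⊗ (p0 ⅋ ((p0 ⅋ p0⊥) ⊗ p0⊥)))
  [⅋]  ⊢ (p0 ⅋ p0⊥)
    [Ax]  ⊢ p0, p0⊥
  [⅋]  ⊢ (p0 ⅋ ((p0 ⅋ p0⊥) ⊗ p0⊥))
    [⊗]  ⊢ p0, ((p0 ⅋ p0⊥) ⊗ p0⊥)
      [⅋]  ⊢ (p0 ⅋ p0⊥)
        [Ax]  ⊢ p0, p0⊥
      [Ax]  ⊢ p0, p0⊥

Result: YES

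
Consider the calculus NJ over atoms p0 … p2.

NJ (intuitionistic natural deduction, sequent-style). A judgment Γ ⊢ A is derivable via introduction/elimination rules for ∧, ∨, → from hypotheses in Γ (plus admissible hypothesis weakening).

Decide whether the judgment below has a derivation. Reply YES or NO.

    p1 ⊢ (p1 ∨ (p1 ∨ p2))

Derivation trace:
[∨I₂] p1 ⊢ (p1 ∨ (p1 ∨ p2))
  [∨I₁] p1 ⊢ (p1 ∨ p2)
    [Ax] p1 ⊢ p1

Result: YES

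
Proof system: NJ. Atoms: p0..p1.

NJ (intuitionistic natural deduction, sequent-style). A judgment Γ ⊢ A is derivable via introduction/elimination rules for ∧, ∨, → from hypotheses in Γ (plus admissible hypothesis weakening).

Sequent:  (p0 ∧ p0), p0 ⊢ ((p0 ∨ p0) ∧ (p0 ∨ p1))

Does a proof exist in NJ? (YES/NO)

Derivation trace:
[∧I] (p0 ∧ p0), p0 ⊢ ((p0 ∨ p0) ∧ (p0 ∨ p1))
  [∨I₂] p0 ⊢ (p0 ∨ p0)
    [Ax] p0 ⊢ p0
  [Wk] p0, (p0 ∧ p0) ⊢ (p0 ∨ p1)
    [∨I₁] p0 ⊢ (p0 ∨ p1)
      [Ax] p0 ⊢ p0

Result: YES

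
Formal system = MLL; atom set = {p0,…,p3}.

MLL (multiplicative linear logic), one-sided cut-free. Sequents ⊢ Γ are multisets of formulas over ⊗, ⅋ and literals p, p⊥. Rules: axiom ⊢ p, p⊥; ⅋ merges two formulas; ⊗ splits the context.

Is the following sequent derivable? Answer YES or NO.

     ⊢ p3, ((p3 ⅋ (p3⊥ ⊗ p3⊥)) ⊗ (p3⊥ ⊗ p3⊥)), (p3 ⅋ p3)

Derivation trace:
[⅋]  ⊢ p3, ((p3 ⅋ (p3⊥ ⊗ p3⊥)) ⊗ (p3⊥ ⊗ p3⊥)), (p3 ⅋ p3)
  [⊗]  ⊢ p3, p3, p3, ((p3 ⅋ (p3⊥ ⊗ p3⊥)) ⊗ (p3⊥ ⊗ p3⊥))
    [⅋]  ⊢ p3, (p3 ⅋ (p3⊥ ⊗ p3⊥))
      [⊗]  ⊢ p3, p3, (p3⊥ ⊗ p3⊥)
        [Ax]  ⊢ p3, p3⊥
        [Ax]  ⊢ p3, p3⊥
    [⊗]  ⊢ p3, p3, (p3⊥ ⊗ p3⊥)
      [Ax]  ⊢ p3, p3⊥
      [Ax]  ⊢ p3, p3⊥

Result: YES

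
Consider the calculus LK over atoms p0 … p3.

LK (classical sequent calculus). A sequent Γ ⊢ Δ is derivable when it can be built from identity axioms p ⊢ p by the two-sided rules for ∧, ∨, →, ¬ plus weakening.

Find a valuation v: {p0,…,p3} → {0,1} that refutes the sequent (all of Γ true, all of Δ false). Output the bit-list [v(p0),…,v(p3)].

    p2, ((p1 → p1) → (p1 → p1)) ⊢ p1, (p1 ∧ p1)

Truth-table refutation:
  v=0000: Γ:[p2=F, ((p1 → p1) → (p1 → p1))=T] Δ:[p1=F, (p1 ∧ p1)=F] refutes=False
  v=0001: Γ:[p2=F, ((p1 → p1) → (p1 → p1))=T] Δ:[p1=F, (p1 ∧ p1)=F] refutes=False
  v=0010: Γ:[p2=T, ((p1 → p1) → (p1 → p1))=T] Δ:[p1=F, (p1 ∧ p1)=F] refutes=True  ← countermodel

Result: [0, 0, 1, 0]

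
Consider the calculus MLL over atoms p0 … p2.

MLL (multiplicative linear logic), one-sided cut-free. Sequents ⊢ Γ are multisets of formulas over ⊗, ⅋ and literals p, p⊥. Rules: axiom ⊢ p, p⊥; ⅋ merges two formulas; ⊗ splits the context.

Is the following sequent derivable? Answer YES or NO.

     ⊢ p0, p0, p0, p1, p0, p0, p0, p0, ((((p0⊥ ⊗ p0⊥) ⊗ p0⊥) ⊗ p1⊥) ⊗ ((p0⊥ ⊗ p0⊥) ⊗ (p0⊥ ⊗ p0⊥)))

Derivation trace:
[⊗]  ⊢ p0, p0, p0, p1, p0, p0, p0, p0, ((((p0⊥ ⊗ p0⊥) ⊗ p0⊥) ⊗ p1⊥) ⊗ ((p0⊥ ⊗ p0⊥) ⊗ (p0⊥ ⊗ p0⊥)))
  [⊗]  ⊢ p0, p0, p0, p1, (((p0⊥ ⊗ p0⊥) ⊗ p0⊥) ⊗ p1⊥)
    [⊗]  ⊢ p0, p0, p0, ((p0⊥ ⊗ p0⊥) ⊗ p0⊥)
      [⊗]  ⊢ p0, p0, (p0⊥ ⊗ p0⊥)
        [Ax]  ⊢ p0, p0⊥
        [Ax]  ⊢ p0, p0⊥
      [Ax]  ⊢ p0, p0⊥
    [Ax]  ⊢ p1, p1⊥
  [⊗]  ⊢ p0, p0, p0, p0, ((p0⊥ ⊗ p0⊥) ⊗ (p0⊥ ⊗ p0⊥))
    [⊗]  ⊢ p0, p0, (p0⊥ ⊗ p0⊥)
      [Ax]  ⊢ p0, p0⊥
      [Ax]  ⊢ p0, p0⊥
    [⊗]  ⊢ p0, p0, (p0⊥ ⊗ p0⊥)
      [Ax]  ⊢ p0, p0⊥
      [Ax]  ⊢ p0, p0⊥

Result: YES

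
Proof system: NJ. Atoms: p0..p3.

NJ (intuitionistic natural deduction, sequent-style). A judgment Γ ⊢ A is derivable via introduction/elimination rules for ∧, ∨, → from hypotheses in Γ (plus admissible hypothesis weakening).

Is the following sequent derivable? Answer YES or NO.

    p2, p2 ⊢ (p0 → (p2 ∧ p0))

Derivation (root first):
[Wk] p2, p2 ⊢ (p0 → (p2 ∧ p0))
  [→I] p2 ⊢ (p0 → (p2 ∧ p0))
    [∧I] p2, p0 ⊢ (p2 ∧ p0)
      [Ax] p2 ⊢ p2
      [Ax] p0 ⊢ p0

Result: YES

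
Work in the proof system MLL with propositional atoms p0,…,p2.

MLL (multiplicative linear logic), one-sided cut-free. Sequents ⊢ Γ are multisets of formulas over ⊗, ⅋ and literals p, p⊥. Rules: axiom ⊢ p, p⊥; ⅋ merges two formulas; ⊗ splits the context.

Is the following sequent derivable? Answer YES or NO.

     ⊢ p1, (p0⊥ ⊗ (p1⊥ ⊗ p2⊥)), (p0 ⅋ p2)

Derivation (root first):
[⅋]  ⊢ p1, (p0⊥ ⊗ (p1⊥ ⊗ p2⊥)), (p0 ⅋ p2)
  [⊗]  ⊢ p0, p1, p2, (p0⊥ ⊗ (p1⊥ ⊗ p2⊥))
    [Ax]  ⊢ p0, p0⊥
    [⊗]  ⊢ p1, p2, (p1⊥ ⊗ p2⊥)
      [Ax]  ⊢ p1, p1⊥
      [Ax]  ⊢ p2, p2⊥

Result: YES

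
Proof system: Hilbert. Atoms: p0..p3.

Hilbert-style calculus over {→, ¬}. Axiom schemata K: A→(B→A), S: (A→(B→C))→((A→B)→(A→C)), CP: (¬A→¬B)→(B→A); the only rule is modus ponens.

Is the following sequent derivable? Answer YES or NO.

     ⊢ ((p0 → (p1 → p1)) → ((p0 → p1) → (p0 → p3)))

Search for a countermodel by truth-table:
  v=0000: Γ:[] Δ:[((p0 → (p1 → p1)) → ((p0 → p1) → (p0 → p3)))=T] refutes=False
  v=0001: Γ:[] Δ:[((p0 → (p1 → p1)) → ((p0 → p1) → (p0 → p3)))=T] refutes=False
  v=0010: Γ:[] Δ:[((p0 → (p1 → p1)) → ((p0 → p1) → (p0 → p3)))=T] refutes=False
  v=0011: Γ:[] Δ:[((p0 → (p1 → p1)) → ((p0 → p1) → (p0 → p3)))=T] refutes=False
  v=0100: Γ:[] Δ:[((p0 → (p1 → p1)) → ((p0 → p1) → (p0 → p3)))=T] refutes=False
  v=0101: Γ:[] Δ:[((p0 → (p1 → p1)) → ((p0 → p1) → (p0 → p3)))=T] refutes=False
  v=0110: Γ:[] Δ:[((p0 → (p1 → p1)) → ((p0 → p1) → (p0 → p3)))=T] refutes=False
  v=0111: Γ:[] Δ:[((p0 → (p1 → p1)) → ((p0 → p1) → (p0 → p3)))=T] refutes=False
  v=1000: Γ:[] Δ:[((p0 → (p1 → p1)) → ((p0 → p1) → (p0 → p3)))=T] refutes=False
  v=1001: Γ:[] Δ:[((p0 → (p1 → p1)) → ((p0 → p1) → (p0 → p3)))=T] refutes=False
  v=1010: Γ:[] Δ:[((p0 → (p1 → p1)) → ((p0 → p1) → (p0 → p3)))=T] refutes=False
  v=1011: Γ:[] Δ:[((p0 → (p1 → p1)) → ((p0 → p1) → (p0 → p3)))=T] refutes=False
  v=1100: Γ:[] Δ:[((p0 → (p1 → p1)) → ((p0 → p1) → (p0 → p3)))=F] refutes=True  ← countermodel

Result: NO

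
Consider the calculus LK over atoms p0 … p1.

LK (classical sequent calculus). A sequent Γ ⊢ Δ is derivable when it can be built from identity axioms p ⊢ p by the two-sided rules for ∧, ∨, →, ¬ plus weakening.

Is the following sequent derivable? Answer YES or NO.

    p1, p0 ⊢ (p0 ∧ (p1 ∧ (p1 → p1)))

Derivation (root first):
[∧R] p1, p0 ⊢ (p0 ∧ (p1 ∧ (p1 → p1)))
  [Ax] p0 ⊢ p0
  [∧R] p1 ⊢ (p1 ∧ (p1 → p1))
    [Ax] p1 ⊢ p1
    [→R]  ⊢ (p1 → p1)
      [Ax] p1 ⊢ p1

Result: YES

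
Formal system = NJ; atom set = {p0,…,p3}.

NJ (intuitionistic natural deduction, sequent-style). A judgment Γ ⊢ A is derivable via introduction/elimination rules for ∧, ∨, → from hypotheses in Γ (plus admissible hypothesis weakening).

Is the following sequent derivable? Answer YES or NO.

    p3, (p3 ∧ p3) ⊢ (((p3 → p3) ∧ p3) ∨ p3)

Derivation trace:
[Wk] p3, (p3 ∧ p3) ⊢ (((p3 → p3) ∧ p3) ∨ p3)
  [∨I₁] p3 ⊢ (((p3 → p3) ∧ p3) ∨ p3)
    [∧I] p3 ⊢ ((p3 → p3) ∧ p3)
      [→I]  ⊢ (p3 → p3)
        [Ax] p3 ⊢ p3
      [Ax] p3 ⊢ p3

Result: YES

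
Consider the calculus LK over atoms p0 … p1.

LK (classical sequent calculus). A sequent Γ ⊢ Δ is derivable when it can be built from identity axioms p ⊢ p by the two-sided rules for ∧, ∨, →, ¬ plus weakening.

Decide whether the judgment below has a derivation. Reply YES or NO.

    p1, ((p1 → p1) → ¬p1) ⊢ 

Derivation trace:
[→L] p1, ((p1 → p1) → ¬p1) ⊢ 
  [WL] p1 ⊢ (p1 → p1)
    [→R]  ⊢ (p1 → p1)
      [Ax] p1 ⊢ p1
  [¬L] p1, ¬p1 ⊢ 
    [Ax] p1 ⊢ p1

Result: YES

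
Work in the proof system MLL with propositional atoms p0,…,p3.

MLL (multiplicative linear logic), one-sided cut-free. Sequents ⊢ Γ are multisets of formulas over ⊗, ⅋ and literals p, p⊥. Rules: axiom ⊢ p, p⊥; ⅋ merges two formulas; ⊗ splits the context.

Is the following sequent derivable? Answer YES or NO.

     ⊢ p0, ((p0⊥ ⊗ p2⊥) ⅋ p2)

Derivation (root first):
[⅋]  ⊢ p0, ((p0⊥ ⊗ p2⊥) ⅋ p2)
  [⊗]  ⊢ p0, p2, (p0⊥ ⊗ p2⊥)
    [Ax]  ⊢ p0, p0⊥
    [Ax]  ⊢ p2, p2⊥

Result: YES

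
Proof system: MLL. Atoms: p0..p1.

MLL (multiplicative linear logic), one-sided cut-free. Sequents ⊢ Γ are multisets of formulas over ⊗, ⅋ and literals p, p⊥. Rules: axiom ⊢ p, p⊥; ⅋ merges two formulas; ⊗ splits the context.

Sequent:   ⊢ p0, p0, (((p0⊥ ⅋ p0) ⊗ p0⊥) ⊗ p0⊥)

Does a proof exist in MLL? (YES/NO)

Proof tree:
[⊗]  ⊢ p0, p0, (((p0⊥ ⅋ p0) ⊗ p0⊥) ⊗ p0⊥)
  [⊗]  ⊢ p0, ((p0⊥ ⅋ p0) ⊗ p0⊥)
    [⅋]  ⊢ (p0⊥ ⅋ p0)
      [Ax]  ⊢ p0, p0⊥
    [Ax]  ⊢ p0, p0⊥
  [Ax]  ⊢ p0, p0⊥

Result: YES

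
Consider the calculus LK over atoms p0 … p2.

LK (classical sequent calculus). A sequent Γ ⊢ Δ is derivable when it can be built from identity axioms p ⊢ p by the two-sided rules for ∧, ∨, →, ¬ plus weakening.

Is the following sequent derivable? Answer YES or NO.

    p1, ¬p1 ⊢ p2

Derivation (root first):
[WR] p1, ¬p1 ⊢ p2
  [¬L] p1, ¬p1 ⊢ 
    [Ax] p1 ⊢ p1

Result: YES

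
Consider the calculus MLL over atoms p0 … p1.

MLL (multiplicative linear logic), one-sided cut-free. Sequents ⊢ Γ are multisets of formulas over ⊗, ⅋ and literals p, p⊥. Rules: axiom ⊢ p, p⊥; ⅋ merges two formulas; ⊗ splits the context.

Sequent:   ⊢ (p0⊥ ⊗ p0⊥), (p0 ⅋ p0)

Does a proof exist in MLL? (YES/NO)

Derivation (root first):
[⅋]  ⊢ (p0⊥ ⊗ p0⊥), (p0 ⅋ p0)
  [⊗]  ⊢ p0, p0, (p0⊥ ⊗ p0⊥)
    [Ax]  ⊢ p0, p0⊥
    [Ax]  ⊢ p0, p0⊥

Result: YES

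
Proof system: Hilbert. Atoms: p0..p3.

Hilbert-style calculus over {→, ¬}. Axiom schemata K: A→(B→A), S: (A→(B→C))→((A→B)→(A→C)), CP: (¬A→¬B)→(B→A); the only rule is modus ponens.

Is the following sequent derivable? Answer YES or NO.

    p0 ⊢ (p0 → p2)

Search for a countermodel by truth-table:
  v=0000: Γ:[p0=F] Δ:[(p0 → p2)=T] refutes=False
  v=0001: Γ:[p0=F] Δ:[(p0 → p2)=T] refutes=False
  v=0010: Γ:[p0=F] Δ:[(p0 → p2)=T] refutes=False
  v=0011: Γ:[p0=F] Δ:[(p0 → p2)=T] refutes=False
  v=0100: Γ:[p0=F] Δ:[(p0 → p2)=T] refutes=False
  v=0101: Γ:[p0=F] Δ:[(p0 → p2)=T] refutes=False
  v=0110: Γ:[p0=F] Δ:[(p0 → p2)=T] refutes=False
  v=0111: Γ:[p0=F] Δ:[(p0 → p2)=T] refutes=False
  v=1000: Γ:[p0=T] Δ:[(p0 → p2)=F] refutes=True  ← countermodel

Result: NO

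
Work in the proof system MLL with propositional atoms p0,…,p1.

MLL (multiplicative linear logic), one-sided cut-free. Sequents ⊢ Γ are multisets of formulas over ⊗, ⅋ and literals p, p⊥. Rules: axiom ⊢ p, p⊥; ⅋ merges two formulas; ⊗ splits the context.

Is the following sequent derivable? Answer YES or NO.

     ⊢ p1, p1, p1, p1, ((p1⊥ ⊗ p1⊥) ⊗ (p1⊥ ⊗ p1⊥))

Proof tree:
[⊗]  ⊢ p1, p1, p1, p1, ((p1⊥ ⊗ p1⊥) ⊗ (p1⊥ ⊗ p1⊥))
  [⊗]  ⊢ p1, p1, (p1⊥ ⊗ p1⊥)
    [Ax]  ⊢ p1, p1⊥
    [Ax]  ⊢ p1, p1⊥
  [⊗]  ⊢ p1, p1, (p1⊥ ⊗ p1⊥)
    [Ax]  ⊢ p1, p1⊥
    [Ax]  ⊢ p1, p1⊥

Result: YES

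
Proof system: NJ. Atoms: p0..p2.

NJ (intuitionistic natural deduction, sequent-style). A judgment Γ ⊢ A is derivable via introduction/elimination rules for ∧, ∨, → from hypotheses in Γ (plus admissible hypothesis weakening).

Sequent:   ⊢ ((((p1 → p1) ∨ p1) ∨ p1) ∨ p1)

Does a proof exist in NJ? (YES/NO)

Derivation trace:
[∨I₁]  ⊢ ((((p1 → p1) ∨ p1) ∨ p1) ∨ p1)
  [∨I₁]  ⊢ (((p1 → p1) ∨ p1) ∨ p1)
    [∨I₁]  ⊢ ((p1 → p1) ∨ p1)
      [→I]  ⊢ (p1 → p1)
        [Ax] p1 ⊢ p1

Result: YES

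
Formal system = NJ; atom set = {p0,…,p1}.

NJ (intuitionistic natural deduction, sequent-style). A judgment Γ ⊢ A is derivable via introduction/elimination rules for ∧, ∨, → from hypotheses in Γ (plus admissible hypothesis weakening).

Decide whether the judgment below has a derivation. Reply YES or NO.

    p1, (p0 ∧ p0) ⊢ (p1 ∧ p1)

Proof tree:
[∧I] p1, (p0 ∧ p0) ⊢ (p1 ∧ p1)
  [Wk] p1, (p0 ∧ p0) ⊢ p1
    [Ax] p1 ⊢ p1
  [Wk] p1, (p0 ∧ p0) ⊢ p1
    [Ax] p1 ⊢ p1

Result: YES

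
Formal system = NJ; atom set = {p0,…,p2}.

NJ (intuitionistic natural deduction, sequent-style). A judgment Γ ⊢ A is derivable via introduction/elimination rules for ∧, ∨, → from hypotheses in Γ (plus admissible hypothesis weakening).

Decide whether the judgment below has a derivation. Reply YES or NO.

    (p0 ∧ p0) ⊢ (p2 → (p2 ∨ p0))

Proof tree:
[→I] (p0 ∧ p0) ⊢ (p2 → (p2 ∨ p0))
  [∨I₁] p2, (p0 ∧ p0) ⊢ (p2 ∨ p0)
    [Wk] p2, (p0 ∧ p0) ⊢ p2
      [Ax] p2 ⊢ p2

Result: YES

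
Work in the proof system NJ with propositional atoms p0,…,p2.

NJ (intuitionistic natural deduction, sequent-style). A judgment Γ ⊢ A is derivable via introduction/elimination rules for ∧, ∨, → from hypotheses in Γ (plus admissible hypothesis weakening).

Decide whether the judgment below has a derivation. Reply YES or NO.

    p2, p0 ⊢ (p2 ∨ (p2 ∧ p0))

Derivation trace:
[∨I₂] p2, p0 ⊢ (p2 ∨ (p2 ∧ p0))
  [∧I] p2, p0 ⊢ (p2 ∧ p0)
    [Ax] p2 ⊢ p2
    [Ax] p0 ⊢ p0

Result: YES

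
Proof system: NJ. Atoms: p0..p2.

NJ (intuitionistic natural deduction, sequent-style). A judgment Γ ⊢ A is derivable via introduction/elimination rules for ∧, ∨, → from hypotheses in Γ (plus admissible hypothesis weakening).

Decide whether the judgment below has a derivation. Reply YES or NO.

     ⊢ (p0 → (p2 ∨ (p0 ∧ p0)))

Derivation trace:
[→I]  ⊢ (p0 → (p2 ∨ (p0 ∧ p0)))
  [∨I₂] p0 ⊢ (p2 ∨ (p0 ∧ p0))
    [∧I] p0 ⊢ (p0 ∧ p0)
      [Ax] p0 ⊢ p0
      [Ax] p0 ⊢ p0

Result: YES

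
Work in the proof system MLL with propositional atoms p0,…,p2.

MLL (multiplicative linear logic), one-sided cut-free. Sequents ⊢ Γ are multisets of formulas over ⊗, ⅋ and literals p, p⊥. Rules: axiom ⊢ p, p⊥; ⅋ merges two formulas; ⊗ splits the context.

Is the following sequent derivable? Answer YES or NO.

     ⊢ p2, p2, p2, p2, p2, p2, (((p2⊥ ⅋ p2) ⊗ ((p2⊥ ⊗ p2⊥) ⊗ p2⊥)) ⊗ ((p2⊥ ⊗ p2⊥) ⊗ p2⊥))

Derivation trace:
[⊗]  ⊢ p2, p2, p2, p2, p2, p2, (((p2⊥ ⅋ p2) ⊗ ((p2⊥ ⊗ p2⊥) ⊗ p2⊥)) ⊗ ((p2⊥ ⊗ p2⊥) ⊗ p2⊥))
  [⊗]  ⊢ p2, p2, p2, ((p2⊥ ⅋ p2) ⊗ ((p2⊥ ⊗ p2⊥) ⊗ p2⊥))
    [⅋]  ⊢ (p2⊥ ⅋ p2)
      [Ax]  ⊢ p2, p2⊥
    [⊗]  ⊢ p2, p2, p2, ((p2⊥ ⊗ p2⊥) ⊗ p2⊥)
      [⊗]  ⊢ p2, p2, (p2⊥ ⊗ p2⊥)
        [Ax]  ⊢ p2, p2⊥
        [Ax]  ⊢ p2, p2⊥
      [Ax]  ⊢ p2, p2⊥
  [⊗]  ⊢ p2, p2, p2, ((p2⊥ ⊗ p2⊥) ⊗ p2⊥)
    [⊗]  ⊢ p2, p2, (p2⊥ ⊗ p2⊥)
      [Ax]  ⊢ p2, p2⊥
      [Ax]  ⊢ p2, p2⊥
    [Ax]  ⊢ p2, p2⊥

Result: YES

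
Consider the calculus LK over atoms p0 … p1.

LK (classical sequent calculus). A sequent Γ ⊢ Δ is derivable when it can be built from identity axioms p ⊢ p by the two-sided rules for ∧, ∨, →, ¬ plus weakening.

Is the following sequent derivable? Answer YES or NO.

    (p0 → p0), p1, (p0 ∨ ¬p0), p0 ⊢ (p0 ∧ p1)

Proof tree:
[∧R] (p0 → p0), p1, (p0 ∨ ¬p0), p0 ⊢ (p0 ∧ p1)
  [∨L] (p0 → p0), p0, (p0 ∨ ¬p0) ⊢ p0
    [Ax] p0 ⊢ p0
    [¬L] p0, (p0 → p0), ¬p0 ⊢ 
      [→L] p0, (p0 → p0) ⊢ p0
        [Ax] p0 ⊢ p0
        [Ax] p0 ⊢ p0
  [Ax] p1 ⊢ p1

Result: YES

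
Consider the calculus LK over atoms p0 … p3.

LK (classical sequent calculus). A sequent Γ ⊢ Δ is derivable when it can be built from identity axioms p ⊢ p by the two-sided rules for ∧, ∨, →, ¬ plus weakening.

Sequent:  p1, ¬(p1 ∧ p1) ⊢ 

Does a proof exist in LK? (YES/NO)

Proof tree:
[¬L] p1, ¬(p1 ∧ p1) ⊢ 
  [∧R] p1 ⊢ (p1 ∧ p1)
    [Ax] p1 ⊢ p1
    [Ax] p1 ⊢ p1

Result: YES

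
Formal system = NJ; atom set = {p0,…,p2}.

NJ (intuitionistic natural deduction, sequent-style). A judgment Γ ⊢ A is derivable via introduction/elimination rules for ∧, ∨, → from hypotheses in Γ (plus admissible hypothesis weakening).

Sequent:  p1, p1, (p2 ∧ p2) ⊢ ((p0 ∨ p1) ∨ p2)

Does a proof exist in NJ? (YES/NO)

Derivation trace:
[Wk] p1, p1, (p2 ∧ p2) ⊢ ((p0 ∨ p1) ∨ p2)
  [∨I₁] p1, p1 ⊢ ((p0 ∨ p1) ∨ p2)
    [∨I₂] p1, p1 ⊢ (p0 ∨ p1)
      [Wk] p1, p1 ⊢ p1
        [Ax] p1 ⊢ p1

Result: YES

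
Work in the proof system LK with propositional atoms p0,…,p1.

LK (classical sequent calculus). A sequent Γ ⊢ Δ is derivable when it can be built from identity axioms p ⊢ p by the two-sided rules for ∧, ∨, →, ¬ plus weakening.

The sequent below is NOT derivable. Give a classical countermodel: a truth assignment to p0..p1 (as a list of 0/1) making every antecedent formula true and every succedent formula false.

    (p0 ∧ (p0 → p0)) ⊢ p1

Truth-table refutation:
  v=00: Γ:[(p0 ∧ (p0 → p0))=F] Δ:[p1=F] refutes=False
  v=01: Γ:[(p0 ∧ (p0 → p0))=F] Δ:[p1=T] refutes=False
  v=10: Γ:[(p0 ∧ (p0 → p0))=T] Δ:[p1=F] refutes=True  ← countermodel

Result: [1, 0]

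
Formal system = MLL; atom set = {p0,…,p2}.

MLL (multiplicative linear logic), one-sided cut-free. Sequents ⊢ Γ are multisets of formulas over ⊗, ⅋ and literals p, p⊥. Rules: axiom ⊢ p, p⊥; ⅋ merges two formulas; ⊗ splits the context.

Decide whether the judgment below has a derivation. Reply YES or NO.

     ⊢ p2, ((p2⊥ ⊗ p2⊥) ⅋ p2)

Derivation trace:
[⅋]  ⊢ p2, ((p2⊥ ⊗ p2⊥) ⅋ p2)
  [⊗]  ⊢ p2, p2, (p2⊥ ⊗ p2⊥)
    [Ax]  ⊢ p2, p2⊥
    [Ax]  ⊢ p2, p2⊥

Result: YES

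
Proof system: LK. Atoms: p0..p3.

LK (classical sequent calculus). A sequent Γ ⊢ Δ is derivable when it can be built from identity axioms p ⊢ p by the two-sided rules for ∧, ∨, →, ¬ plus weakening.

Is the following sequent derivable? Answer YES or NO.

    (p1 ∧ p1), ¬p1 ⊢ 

Proof tree:
[¬L] (p1 ∧ p1), ¬p1 ⊢ 
  [∧L] (p1 ∧ p1) ⊢ p1
    [WL] p1, p1 ⊢ p1
      [Ax] p1 ⊢ p1

Result: YES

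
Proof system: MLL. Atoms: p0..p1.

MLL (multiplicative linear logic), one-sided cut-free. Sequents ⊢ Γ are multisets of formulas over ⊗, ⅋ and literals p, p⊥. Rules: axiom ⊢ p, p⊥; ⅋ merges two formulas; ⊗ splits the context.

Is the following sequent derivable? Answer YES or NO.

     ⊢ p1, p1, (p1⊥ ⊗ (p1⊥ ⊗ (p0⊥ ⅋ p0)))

Derivation (root first):
[⊗]  ⊢ p1, p1, (p1⊥ ⊗ (p1⊥ ⊗ (p0⊥ ⅋ p0)))
  [Ax]  ⊢ p1, p1⊥
  [⊗]  ⊢ p1, (p1⊥ ⊗ (p0⊥ ⅋ p0))
    [Ax]  ⊢ p1, p1⊥
    [⅋]  ⊢ (p0⊥ ⅋ p0)
      [Ax]  ⊢ p0, p0⊥

Result: YES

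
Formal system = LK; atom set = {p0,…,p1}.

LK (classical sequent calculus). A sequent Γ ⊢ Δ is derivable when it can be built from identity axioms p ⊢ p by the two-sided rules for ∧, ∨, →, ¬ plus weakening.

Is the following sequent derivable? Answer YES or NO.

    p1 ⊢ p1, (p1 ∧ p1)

Derivation (root first):
[∧R] p1 ⊢ p1, (p1 ∧ p1)
  [WR] p1 ⊢ p1, p1
    [Ax] p1 ⊢ p1
  [Ax] p1 ⊢ p1

Result: YES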